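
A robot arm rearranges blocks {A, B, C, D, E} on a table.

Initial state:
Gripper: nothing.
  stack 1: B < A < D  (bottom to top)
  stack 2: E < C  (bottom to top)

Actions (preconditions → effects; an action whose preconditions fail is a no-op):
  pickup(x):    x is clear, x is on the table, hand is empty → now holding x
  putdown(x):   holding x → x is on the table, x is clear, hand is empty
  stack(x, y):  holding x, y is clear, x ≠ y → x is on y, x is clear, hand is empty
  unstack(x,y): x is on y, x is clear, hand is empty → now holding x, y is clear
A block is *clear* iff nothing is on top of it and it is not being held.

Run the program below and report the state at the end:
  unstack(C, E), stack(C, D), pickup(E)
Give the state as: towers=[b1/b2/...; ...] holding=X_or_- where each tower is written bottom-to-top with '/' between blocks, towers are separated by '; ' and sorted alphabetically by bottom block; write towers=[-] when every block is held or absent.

towers=[B/A/D/C] holding=E

step 1 (unstack(C, E)): towers=[B/A/D; E] holding=C
step 2 (stack(C, D)): towers=[B/A/D/C; E] holding=-
step 3 (pickup(E)): towers=[B/A/D/C] holding=E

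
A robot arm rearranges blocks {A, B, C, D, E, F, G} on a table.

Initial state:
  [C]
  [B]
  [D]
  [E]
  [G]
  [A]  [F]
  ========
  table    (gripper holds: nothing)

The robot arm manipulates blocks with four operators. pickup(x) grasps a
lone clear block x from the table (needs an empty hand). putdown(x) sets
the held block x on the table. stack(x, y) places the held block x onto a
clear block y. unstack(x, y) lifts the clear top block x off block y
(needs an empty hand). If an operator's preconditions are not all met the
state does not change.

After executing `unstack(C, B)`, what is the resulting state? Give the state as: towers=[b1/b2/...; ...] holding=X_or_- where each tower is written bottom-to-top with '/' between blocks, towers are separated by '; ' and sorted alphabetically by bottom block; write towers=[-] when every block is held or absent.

before: towers=[A/G/E/D/B/C; F] holding=-
pre[unstack(C, B)]: on(C,B) ✓, clear(C) ✓, handempty ✓
all met → apply unstack(C, B)
after:  towers=[A/G/E/D/B; F] holding=C

towers=[A/G/E/D/B; F] holding=C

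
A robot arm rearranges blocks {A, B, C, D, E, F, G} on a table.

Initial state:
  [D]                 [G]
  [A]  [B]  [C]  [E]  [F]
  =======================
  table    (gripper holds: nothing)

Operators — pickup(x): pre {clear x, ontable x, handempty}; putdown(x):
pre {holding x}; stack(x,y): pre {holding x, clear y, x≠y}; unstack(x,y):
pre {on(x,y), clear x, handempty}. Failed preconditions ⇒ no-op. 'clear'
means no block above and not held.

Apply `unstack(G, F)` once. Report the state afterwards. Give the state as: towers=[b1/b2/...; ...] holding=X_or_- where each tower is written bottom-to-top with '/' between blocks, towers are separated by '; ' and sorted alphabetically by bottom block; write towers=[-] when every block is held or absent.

towers=[A/D; B; C; E; F] holding=G

before: towers=[A/D; B; C; E; F/G] holding=-
pre[unstack(G, F)]: on(G,F) ✓, clear(G) ✓, handempty ✓
all met → apply unstack(G, F)
after:  towers=[A/D; B; C; E; F] holding=G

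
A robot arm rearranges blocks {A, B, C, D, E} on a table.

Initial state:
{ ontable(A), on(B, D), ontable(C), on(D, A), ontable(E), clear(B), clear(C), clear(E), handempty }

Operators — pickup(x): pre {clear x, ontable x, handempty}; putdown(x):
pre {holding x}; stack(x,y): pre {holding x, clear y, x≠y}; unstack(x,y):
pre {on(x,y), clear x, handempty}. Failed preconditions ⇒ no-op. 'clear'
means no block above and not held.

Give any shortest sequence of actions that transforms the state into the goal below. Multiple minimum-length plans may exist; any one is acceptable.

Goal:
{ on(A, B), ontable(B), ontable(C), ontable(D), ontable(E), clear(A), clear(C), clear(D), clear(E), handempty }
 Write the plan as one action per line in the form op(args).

step 1 (unstack(B, D)): towers=[A/D; C; E] holding=B
step 2 (putdown(B)): towers=[A/D; B; C; E] holding=-
step 3 (unstack(D, A)): towers=[A; B; C; E] holding=D
step 4 (putdown(D)): towers=[A; B; C; D; E] holding=-
step 5 (pickup(A)): towers=[B; C; D; E] holding=A
step 6 (stack(A, B)): towers=[B/A; C; D; E] holding=-
goal check: towers=[B/A; C; D; E] holding=- — reached (length 6, optimal by BFS)

unstack(B, D)
putdown(B)
unstack(D, A)
putdown(D)
pickup(A)
stack(A, B)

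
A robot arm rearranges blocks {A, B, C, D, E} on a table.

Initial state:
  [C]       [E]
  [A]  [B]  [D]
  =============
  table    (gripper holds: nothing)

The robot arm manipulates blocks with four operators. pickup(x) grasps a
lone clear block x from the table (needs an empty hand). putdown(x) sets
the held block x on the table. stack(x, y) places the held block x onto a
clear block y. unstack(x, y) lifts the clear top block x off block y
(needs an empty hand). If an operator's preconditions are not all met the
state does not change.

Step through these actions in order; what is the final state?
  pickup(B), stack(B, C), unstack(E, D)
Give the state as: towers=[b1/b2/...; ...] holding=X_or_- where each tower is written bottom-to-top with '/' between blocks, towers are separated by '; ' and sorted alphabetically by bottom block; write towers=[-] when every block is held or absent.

towers=[A/C/B; D] holding=E

step 1 (pickup(B)): towers=[A/C; D/E] holding=B
step 2 (stack(B, C)): towers=[A/C/B; D/E] holding=-
step 3 (unstack(E, D)): towers=[A/C/B; D] holding=E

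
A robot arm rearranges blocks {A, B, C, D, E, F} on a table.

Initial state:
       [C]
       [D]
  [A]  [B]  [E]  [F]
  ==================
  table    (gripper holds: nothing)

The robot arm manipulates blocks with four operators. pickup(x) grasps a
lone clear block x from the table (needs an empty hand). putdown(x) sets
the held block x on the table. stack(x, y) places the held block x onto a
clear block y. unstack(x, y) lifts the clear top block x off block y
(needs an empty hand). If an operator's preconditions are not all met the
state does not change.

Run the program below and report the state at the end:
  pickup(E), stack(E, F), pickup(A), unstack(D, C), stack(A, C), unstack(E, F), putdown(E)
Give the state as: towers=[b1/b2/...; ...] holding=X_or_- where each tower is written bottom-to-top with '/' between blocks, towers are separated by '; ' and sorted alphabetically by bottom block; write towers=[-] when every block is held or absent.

towers=[B/D/C/A; E; F] holding=-

step 1 (pickup(E)): towers=[A; B/D/C; F] holding=E
step 2 (stack(E, F)): towers=[A; B/D/C; F/E] holding=-
step 3 (pickup(A)): towers=[B/D/C; F/E] holding=A
step 4 (unstack(D, C)) [no-op]: towers=[B/D/C; F/E] holding=A
step 5 (stack(A, C)): towers=[B/D/C/A; F/E] holding=-
step 6 (unstack(E, F)): towers=[B/D/C/A; F] holding=E
step 7 (putdown(E)): towers=[B/D/C/A; E; F] holding=-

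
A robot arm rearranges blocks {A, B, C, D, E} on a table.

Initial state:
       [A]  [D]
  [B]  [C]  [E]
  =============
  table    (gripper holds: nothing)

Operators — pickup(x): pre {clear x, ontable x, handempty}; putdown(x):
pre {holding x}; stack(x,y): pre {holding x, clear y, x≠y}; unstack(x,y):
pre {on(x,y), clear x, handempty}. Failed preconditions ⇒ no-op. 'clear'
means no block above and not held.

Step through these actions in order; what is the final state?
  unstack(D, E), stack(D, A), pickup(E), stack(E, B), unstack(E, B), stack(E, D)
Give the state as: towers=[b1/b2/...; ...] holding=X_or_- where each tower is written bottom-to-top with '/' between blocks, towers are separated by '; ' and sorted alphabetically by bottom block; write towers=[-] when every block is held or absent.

towers=[B; C/A/D/E] holding=-

step 1 (unstack(D, E)): towers=[B; C/A; E] holding=D
step 2 (stack(D, A)): towers=[B; C/A/D; E] holding=-
step 3 (pickup(E)): towers=[B; C/A/D] holding=E
step 4 (stack(E, B)): towers=[B/E; C/A/D] holding=-
step 5 (unstack(E, B)): towers=[B; C/A/D] holding=E
step 6 (stack(E, D)): towers=[B; C/A/D/E] holding=-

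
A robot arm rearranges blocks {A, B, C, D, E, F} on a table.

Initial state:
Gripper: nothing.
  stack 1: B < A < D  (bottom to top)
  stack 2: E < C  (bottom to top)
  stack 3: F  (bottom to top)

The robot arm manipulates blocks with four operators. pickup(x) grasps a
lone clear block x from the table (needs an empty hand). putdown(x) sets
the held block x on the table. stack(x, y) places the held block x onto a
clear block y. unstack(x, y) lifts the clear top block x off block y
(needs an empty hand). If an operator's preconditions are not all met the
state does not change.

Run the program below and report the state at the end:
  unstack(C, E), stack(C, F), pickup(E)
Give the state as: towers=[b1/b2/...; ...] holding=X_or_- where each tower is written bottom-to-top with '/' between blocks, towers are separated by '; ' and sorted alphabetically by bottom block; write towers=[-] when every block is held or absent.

step 1 (unstack(C, E)): towers=[B/A/D; E; F] holding=C
step 2 (stack(C, F)): towers=[B/A/D; E; F/C] holding=-
step 3 (pickup(E)): towers=[B/A/D; F/C] holding=E

towers=[B/A/D; F/C] holding=E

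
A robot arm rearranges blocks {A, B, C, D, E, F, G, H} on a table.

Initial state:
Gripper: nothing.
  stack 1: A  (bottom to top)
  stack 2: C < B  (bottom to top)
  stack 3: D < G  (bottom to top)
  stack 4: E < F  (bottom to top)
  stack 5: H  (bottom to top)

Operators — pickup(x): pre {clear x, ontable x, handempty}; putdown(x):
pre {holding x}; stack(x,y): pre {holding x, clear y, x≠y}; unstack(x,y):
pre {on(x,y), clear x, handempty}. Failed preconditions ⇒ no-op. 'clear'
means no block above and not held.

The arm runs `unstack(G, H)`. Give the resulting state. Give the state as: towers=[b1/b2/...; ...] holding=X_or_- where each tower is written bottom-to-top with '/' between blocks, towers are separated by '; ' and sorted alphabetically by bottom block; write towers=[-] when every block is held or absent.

before: towers=[A; C/B; D/G; E/F; H] holding=-
pre[unstack(G, H)]: on(G,H) ✗, clear(G) ✓, handempty ✓
on(G,H) unmet → unstack(G, H) is a no-op
after:  towers=[A; C/B; D/G; E/F; H] holding=-

towers=[A; C/B; D/G; E/F; H] holding=-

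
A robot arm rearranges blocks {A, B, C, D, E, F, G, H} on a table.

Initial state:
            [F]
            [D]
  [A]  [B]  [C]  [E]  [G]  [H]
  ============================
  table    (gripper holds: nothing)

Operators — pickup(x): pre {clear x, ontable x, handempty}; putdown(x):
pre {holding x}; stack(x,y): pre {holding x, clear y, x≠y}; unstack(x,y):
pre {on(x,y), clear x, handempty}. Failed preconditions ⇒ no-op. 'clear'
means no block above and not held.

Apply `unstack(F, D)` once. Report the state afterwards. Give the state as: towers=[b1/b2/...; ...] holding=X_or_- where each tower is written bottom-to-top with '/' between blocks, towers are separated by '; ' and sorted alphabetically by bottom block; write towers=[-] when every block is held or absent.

before: towers=[A; B; C/D/F; E; G; H] holding=-
pre[unstack(F, D)]: on(F,D) ok, clear(F) ok, handempty ok
all met → apply unstack(F, D)
after:  towers=[A; B; C/D; E; G; H] holding=F

towers=[A; B; C/D; E; G; H] holding=F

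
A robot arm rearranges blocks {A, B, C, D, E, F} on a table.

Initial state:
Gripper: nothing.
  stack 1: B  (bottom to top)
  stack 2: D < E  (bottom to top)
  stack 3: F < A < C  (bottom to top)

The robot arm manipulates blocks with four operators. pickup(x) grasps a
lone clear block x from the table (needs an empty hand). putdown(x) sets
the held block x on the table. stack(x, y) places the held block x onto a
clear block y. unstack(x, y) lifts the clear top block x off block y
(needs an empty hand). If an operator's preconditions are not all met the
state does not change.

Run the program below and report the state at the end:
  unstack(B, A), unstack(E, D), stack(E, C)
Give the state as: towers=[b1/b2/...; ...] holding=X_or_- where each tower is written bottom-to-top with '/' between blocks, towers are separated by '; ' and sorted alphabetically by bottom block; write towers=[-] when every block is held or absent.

step 1 (unstack(B, A)) [no-op]: towers=[B; D/E; F/A/C] holding=-
step 2 (unstack(E, D)): towers=[B; D; F/A/C] holding=E
step 3 (stack(E, C)): towers=[B; D; F/A/C/E] holding=-

towers=[B; D; F/A/C/E] holding=-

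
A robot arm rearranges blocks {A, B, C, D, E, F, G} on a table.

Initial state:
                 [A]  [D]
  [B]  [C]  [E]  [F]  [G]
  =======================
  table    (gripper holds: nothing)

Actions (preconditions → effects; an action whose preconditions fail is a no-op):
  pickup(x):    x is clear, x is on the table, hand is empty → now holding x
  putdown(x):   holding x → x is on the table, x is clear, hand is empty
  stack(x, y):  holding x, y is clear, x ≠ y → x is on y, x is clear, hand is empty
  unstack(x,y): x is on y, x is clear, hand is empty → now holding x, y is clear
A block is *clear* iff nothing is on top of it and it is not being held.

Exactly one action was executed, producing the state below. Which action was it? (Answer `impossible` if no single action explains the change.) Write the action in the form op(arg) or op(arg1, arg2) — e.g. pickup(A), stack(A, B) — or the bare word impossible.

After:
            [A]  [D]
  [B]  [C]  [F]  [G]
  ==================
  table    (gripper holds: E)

pickup(E)

target: towers=[B; C; F/A; G/D] holding=E
         pickup(B) → towers=[C; E; F/A; G/D] holding=B
     unstack(D, G) → towers=[B; C; E; F/A; G] holding=D
     unstack(A, F) → towers=[B; C; E; F; G/D] holding=A
         pickup(E) → towers=[B; C; F/A; G/D] holding=E  ← match
         pickup(C) → towers=[B; E; F/A; G/D] holding=C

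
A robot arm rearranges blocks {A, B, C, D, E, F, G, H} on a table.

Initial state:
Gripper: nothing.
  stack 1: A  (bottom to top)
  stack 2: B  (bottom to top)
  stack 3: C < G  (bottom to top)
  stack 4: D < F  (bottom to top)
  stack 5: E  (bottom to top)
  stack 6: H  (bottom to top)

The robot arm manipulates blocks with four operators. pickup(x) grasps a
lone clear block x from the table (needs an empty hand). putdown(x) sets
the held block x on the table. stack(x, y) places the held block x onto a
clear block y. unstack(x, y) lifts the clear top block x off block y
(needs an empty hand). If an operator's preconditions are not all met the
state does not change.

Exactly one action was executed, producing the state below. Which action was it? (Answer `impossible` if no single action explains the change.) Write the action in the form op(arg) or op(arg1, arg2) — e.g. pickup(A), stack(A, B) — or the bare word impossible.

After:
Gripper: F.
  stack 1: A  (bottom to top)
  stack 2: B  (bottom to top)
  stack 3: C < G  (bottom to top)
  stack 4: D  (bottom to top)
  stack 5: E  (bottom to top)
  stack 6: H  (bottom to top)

target: towers=[A; B; C/G; D; E; H] holding=F
     unstack(G, C) → towers=[A; B; C; D/F; E; H] holding=G
         pickup(A) → towers=[B; C/G; D/F; E; H] holding=A
         pickup(E) → towers=[A; B; C/G; D/F; H] holding=E
         pickup(H) → towers=[A; B; C/G; D/F; E] holding=H
         pickup(B) → towers=[A; C/G; D/F; E; H] holding=B
     unstack(F, D) → towers=[A; B; C/G; D; E; H] holding=F  ← match

unstack(F, D)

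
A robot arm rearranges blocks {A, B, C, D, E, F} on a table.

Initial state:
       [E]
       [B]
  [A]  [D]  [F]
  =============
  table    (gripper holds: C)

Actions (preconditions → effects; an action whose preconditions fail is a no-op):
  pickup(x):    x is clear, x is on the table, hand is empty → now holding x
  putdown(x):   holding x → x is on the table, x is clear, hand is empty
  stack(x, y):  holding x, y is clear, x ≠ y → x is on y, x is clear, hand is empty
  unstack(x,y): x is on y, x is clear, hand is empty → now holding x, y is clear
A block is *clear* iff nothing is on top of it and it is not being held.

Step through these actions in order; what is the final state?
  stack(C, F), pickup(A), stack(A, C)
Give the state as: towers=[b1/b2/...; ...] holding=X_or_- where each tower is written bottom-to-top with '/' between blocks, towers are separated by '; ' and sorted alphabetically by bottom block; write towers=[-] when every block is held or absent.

towers=[D/B/E; F/C/A] holding=-

step 1 (stack(C, F)): towers=[A; D/B/E; F/C] holding=-
step 2 (pickup(A)): towers=[D/B/E; F/C] holding=A
step 3 (stack(A, C)): towers=[D/B/E; F/C/A] holding=-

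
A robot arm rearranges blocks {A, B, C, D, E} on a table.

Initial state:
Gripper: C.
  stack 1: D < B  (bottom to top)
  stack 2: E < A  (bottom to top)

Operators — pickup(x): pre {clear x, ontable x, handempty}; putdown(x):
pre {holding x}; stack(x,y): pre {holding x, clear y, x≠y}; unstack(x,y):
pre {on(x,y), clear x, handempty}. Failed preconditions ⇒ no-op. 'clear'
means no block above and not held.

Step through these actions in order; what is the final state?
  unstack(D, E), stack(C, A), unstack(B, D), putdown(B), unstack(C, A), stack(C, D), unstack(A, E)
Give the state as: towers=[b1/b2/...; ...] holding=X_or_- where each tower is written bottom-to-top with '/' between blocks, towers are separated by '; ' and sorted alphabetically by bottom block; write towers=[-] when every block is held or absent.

step 1 (unstack(D, E)) [no-op]: towers=[D/B; E/A] holding=C
step 2 (stack(C, A)): towers=[D/B; E/A/C] holding=-
step 3 (unstack(B, D)): towers=[D; E/A/C] holding=B
step 4 (putdown(B)): towers=[B; D; E/A/C] holding=-
step 5 (unstack(C, A)): towers=[B; D; E/A] holding=C
step 6 (stack(C, D)): towers=[B; D/C; E/A] holding=-
step 7 (unstack(A, E)): towers=[B; D/C; E] holding=A

towers=[B; D/C; E] holding=A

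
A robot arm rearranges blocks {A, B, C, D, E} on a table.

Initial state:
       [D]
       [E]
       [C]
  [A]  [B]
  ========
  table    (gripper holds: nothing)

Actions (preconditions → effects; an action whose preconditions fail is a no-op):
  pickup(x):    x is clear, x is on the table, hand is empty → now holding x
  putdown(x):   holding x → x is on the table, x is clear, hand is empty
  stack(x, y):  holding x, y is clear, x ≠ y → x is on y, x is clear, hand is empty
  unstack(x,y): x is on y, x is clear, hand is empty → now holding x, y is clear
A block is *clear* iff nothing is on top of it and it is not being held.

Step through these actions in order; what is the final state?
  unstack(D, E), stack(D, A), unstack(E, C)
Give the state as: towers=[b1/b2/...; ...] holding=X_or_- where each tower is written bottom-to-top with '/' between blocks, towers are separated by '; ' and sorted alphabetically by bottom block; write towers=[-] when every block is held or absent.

towers=[A/D; B/C] holding=E

step 1 (unstack(D, E)): towers=[A; B/C/E] holding=D
step 2 (stack(D, A)): towers=[A/D; B/C/E] holding=-
step 3 (unstack(E, C)): towers=[A/D; B/C] holding=E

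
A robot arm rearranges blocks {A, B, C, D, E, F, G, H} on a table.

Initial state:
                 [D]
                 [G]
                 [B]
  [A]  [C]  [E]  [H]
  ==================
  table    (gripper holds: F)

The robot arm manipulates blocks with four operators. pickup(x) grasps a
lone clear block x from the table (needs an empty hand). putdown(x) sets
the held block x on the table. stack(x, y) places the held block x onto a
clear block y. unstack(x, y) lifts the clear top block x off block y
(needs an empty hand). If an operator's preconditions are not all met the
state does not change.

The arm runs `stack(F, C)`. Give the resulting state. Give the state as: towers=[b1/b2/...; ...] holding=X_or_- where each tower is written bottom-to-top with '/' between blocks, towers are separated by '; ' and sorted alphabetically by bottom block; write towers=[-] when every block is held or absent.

towers=[A; C/F; E; H/B/G/D] holding=-

before: towers=[A; C; E; H/B/G/D] holding=F
pre[stack(F, C)]: holding(F) ok, clear(C) ok, F≠C ok
all met → apply stack(F, C)
after:  towers=[A; C/F; E; H/B/G/D] holding=-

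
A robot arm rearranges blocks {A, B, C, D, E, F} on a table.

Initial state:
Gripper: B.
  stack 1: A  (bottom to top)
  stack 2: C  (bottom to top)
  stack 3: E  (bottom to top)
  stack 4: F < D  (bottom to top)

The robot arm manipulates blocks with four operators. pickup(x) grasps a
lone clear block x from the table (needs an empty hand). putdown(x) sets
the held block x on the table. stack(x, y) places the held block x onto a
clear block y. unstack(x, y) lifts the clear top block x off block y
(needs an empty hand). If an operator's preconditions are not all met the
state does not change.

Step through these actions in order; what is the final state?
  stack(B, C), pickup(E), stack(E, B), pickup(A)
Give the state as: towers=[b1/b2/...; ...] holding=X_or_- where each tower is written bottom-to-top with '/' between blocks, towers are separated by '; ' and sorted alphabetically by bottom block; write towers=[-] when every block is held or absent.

towers=[C/B/E; F/D] holding=A

step 1 (stack(B, C)): towers=[A; C/B; E; F/D] holding=-
step 2 (pickup(E)): towers=[A; C/B; F/D] holding=E
step 3 (stack(E, B)): towers=[A; C/B/E; F/D] holding=-
step 4 (pickup(A)): towers=[C/B/E; F/D] holding=A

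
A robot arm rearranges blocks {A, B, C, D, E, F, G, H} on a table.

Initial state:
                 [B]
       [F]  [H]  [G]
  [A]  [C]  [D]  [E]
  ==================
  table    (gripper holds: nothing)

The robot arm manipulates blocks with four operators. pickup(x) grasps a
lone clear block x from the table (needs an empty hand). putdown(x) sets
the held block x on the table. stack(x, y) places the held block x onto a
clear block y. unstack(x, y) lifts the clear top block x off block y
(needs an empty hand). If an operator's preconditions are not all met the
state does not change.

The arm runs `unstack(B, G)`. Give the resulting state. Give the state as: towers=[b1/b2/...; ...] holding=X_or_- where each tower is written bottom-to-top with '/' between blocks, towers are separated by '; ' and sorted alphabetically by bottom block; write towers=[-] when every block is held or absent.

before: towers=[A; C/F; D/H; E/G/B] holding=-
pre[unstack(B, G)]: on(B,G) ok, clear(B) ok, handempty ok
all met → apply unstack(B, G)
after:  towers=[A; C/F; D/H; E/G] holding=B

towers=[A; C/F; D/H; E/G] holding=B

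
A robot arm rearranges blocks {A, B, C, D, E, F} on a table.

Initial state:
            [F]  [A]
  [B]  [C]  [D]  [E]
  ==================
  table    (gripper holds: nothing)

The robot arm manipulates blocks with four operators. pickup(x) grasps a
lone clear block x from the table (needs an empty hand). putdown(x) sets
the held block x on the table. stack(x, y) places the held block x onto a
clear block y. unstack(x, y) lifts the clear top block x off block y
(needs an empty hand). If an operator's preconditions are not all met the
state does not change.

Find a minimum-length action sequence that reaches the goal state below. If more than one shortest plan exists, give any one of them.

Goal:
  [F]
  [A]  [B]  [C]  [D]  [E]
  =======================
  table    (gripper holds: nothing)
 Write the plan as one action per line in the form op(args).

unstack(A, E)
putdown(A)
unstack(F, D)
stack(F, A)

step 1 (unstack(A, E)): towers=[B; C; D/F; E] holding=A
step 2 (putdown(A)): towers=[A; B; C; D/F; E] holding=-
step 3 (unstack(F, D)): towers=[A; B; C; D; E] holding=F
step 4 (stack(F, A)): towers=[A/F; B; C; D; E] holding=-
goal check: towers=[A/F; B; C; D; E] holding=- — reached (length 4, optimal by BFS)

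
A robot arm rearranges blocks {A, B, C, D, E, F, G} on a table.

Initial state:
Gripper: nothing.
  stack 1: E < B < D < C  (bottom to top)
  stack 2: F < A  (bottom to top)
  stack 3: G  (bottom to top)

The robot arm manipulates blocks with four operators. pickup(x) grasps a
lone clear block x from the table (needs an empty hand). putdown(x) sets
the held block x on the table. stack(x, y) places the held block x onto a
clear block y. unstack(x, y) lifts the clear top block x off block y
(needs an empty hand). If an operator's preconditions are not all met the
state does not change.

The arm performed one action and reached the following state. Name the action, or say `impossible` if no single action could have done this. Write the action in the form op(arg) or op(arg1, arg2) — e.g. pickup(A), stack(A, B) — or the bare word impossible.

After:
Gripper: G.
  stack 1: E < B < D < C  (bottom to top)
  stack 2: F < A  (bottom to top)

target: towers=[E/B/D/C; F/A] holding=G
         pickup(G) → towers=[E/B/D/C; F/A] holding=G  ← match
     unstack(A, F) → towers=[E/B/D/C; F; G] holding=A
     unstack(C, D) → towers=[E/B/D; F/A; G] holding=C

pickup(G)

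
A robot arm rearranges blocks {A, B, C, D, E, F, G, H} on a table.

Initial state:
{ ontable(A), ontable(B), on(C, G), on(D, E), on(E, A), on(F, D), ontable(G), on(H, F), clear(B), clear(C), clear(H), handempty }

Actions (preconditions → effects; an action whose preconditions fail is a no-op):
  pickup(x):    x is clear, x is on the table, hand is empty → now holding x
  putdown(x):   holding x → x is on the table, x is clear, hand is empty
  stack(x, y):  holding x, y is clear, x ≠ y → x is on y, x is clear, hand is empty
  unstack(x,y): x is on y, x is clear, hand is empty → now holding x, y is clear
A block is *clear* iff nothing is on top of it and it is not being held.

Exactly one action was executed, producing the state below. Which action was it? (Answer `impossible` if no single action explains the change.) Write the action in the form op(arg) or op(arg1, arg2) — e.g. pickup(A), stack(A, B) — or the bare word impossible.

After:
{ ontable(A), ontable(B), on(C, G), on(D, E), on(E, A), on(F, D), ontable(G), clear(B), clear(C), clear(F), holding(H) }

target: towers=[A/E/D/F; B; G/C] holding=H
     unstack(H, F) → towers=[A/E/D/F; B; G/C] holding=H  ← match
         pickup(B) → towers=[A/E/D/F/H; G/C] holding=B
     unstack(C, G) → towers=[A/E/D/F/H; B; G] holding=C

unstack(H, F)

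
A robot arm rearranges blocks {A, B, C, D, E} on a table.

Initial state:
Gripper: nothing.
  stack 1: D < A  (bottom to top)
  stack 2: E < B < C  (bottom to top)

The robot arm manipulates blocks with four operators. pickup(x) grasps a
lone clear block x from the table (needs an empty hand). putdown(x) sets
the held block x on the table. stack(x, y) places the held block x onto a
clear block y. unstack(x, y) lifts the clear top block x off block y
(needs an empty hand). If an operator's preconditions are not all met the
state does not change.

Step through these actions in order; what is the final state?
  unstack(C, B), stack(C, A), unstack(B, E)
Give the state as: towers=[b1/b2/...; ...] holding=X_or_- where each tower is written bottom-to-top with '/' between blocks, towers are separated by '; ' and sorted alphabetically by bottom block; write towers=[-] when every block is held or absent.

step 1 (unstack(C, B)): towers=[D/A; E/B] holding=C
step 2 (stack(C, A)): towers=[D/A/C; E/B] holding=-
step 3 (unstack(B, E)): towers=[D/A/C; E] holding=B

towers=[D/A/C; E] holding=B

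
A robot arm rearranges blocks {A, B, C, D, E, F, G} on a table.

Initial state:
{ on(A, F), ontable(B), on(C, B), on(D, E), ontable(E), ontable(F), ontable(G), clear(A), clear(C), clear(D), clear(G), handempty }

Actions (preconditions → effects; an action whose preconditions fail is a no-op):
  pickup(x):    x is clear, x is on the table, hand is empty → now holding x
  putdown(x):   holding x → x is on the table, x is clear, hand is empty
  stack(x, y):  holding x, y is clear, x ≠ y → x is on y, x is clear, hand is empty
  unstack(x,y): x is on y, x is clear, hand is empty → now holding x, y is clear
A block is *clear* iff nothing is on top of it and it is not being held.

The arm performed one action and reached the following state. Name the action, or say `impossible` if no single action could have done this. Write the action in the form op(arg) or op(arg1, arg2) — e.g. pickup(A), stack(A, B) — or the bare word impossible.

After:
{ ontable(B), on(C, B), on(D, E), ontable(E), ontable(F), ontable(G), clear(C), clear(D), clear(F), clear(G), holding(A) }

target: towers=[B/C; E/D; F; G] holding=A
         pickup(G) → towers=[B/C; E/D; F/A] holding=G
     unstack(D, E) → towers=[B/C; E; F/A; G] holding=D
     unstack(A, F) → towers=[B/C; E/D; F; G] holding=A  ← match
     unstack(C, B) → towers=[B; E/D; F/A; G] holding=C

unstack(A, F)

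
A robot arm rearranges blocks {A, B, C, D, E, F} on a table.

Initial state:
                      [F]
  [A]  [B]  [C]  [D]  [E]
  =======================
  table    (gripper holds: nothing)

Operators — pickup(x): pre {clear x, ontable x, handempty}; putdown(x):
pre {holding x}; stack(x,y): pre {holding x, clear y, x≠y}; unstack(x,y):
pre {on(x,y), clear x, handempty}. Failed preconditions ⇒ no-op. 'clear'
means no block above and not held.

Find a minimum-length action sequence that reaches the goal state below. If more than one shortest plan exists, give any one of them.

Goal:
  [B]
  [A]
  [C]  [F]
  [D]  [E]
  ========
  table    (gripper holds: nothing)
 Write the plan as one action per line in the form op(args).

pickup(C)
stack(C, D)
pickup(A)
stack(A, C)
pickup(B)
stack(B, A)

step 1 (pickup(C)): towers=[A; B; D; E/F] holding=C
step 2 (stack(C, D)): towers=[A; B; D/C; E/F] holding=-
step 3 (pickup(A)): towers=[B; D/C; E/F] holding=A
step 4 (stack(A, C)): towers=[B; D/C/A; E/F] holding=-
step 5 (pickup(B)): towers=[D/C/A; E/F] holding=B
step 6 (stack(B, A)): towers=[D/C/A/B; E/F] holding=-
goal check: towers=[D/C/A/B; E/F] holding=- — reached (length 6, optimal by BFS)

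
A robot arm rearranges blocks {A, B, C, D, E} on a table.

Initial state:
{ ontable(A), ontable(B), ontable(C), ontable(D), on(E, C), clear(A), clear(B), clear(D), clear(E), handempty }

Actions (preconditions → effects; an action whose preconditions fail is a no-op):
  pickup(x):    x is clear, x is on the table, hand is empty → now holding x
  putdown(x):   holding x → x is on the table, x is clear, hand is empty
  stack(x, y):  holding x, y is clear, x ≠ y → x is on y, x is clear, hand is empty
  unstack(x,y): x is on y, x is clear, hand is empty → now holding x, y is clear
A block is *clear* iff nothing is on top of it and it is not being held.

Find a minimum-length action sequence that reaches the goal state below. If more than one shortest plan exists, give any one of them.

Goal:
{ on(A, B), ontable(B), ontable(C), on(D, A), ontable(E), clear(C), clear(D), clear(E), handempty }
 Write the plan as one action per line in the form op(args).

step 1 (pickup(A)): towers=[B; C/E; D] holding=A
step 2 (stack(A, B)): towers=[B/A; C/E; D] holding=-
step 3 (pickup(D)): towers=[B/A; C/E] holding=D
step 4 (stack(D, A)): towers=[B/A/D; C/E] holding=-
step 5 (unstack(E, C)): towers=[B/A/D; C] holding=E
step 6 (putdown(E)): towers=[B/A/D; C; E] holding=-
goal check: towers=[B/A/D; C; E] holding=- — reached (length 6, optimal by BFS)

pickup(A)
stack(A, B)
pickup(D)
stack(D, A)
unstack(E, C)
putdown(E)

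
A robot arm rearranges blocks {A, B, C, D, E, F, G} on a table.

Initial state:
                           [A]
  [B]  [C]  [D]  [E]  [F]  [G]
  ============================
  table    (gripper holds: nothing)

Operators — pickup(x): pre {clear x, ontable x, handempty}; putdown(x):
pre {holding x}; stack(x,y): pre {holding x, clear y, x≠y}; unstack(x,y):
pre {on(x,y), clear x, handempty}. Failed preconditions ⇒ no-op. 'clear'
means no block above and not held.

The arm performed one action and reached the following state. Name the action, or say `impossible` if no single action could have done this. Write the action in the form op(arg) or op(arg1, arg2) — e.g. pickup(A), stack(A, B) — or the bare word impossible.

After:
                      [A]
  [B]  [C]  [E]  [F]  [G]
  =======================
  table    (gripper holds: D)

pickup(D)

target: towers=[B; C; E; F; G/A] holding=D
         pickup(B) → towers=[C; D; E; F; G/A] holding=B
         pickup(F) → towers=[B; C; D; E; G/A] holding=F
         pickup(D) → towers=[B; C; E; F; G/A] holding=D  ← match
     unstack(A, G) → towers=[B; C; D; E; F; G] holding=A
         pickup(E) → towers=[B; C; D; F; G/A] holding=E
         pickup(C) → towers=[B; D; E; F; G/A] holding=C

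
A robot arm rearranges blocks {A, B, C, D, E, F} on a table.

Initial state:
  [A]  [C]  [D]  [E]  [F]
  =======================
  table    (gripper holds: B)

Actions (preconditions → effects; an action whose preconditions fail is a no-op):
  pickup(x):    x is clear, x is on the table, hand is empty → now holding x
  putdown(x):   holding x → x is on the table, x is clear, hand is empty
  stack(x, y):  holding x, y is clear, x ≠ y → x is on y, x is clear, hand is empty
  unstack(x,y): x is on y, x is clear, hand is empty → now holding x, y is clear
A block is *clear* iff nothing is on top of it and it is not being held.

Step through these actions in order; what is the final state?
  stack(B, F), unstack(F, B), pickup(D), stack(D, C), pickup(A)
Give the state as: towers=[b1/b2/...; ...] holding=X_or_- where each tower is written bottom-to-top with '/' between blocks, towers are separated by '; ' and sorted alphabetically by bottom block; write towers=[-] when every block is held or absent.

step 1 (stack(B, F)): towers=[A; C; D; E; F/B] holding=-
step 2 (unstack(F, B)) [no-op]: towers=[A; C; D; E; F/B] holding=-
step 3 (pickup(D)): towers=[A; C; E; F/B] holding=D
step 4 (stack(D, C)): towers=[A; C/D; E; F/B] holding=-
step 5 (pickup(A)): towers=[C/D; E; F/B] holding=A

towers=[C/D; E; F/B] holding=A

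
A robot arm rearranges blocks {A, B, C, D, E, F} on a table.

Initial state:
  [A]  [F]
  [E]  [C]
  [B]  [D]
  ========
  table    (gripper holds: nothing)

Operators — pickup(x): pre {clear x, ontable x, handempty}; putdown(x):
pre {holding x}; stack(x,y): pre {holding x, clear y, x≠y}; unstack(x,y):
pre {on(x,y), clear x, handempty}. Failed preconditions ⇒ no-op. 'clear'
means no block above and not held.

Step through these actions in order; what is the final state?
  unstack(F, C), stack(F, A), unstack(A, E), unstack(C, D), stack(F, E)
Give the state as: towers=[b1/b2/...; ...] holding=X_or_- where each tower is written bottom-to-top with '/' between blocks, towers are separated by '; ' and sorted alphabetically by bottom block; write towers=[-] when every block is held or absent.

towers=[B/E/A/F; D] holding=C

step 1 (unstack(F, C)): towers=[B/E/A; D/C] holding=F
step 2 (stack(F, A)): towers=[B/E/A/F; D/C] holding=-
step 3 (unstack(A, E)) [no-op]: towers=[B/E/A/F; D/C] holding=-
step 4 (unstack(C, D)): towers=[B/E/A/F; D] holding=C
step 5 (stack(F, E)) [no-op]: towers=[B/E/A/F; D] holding=C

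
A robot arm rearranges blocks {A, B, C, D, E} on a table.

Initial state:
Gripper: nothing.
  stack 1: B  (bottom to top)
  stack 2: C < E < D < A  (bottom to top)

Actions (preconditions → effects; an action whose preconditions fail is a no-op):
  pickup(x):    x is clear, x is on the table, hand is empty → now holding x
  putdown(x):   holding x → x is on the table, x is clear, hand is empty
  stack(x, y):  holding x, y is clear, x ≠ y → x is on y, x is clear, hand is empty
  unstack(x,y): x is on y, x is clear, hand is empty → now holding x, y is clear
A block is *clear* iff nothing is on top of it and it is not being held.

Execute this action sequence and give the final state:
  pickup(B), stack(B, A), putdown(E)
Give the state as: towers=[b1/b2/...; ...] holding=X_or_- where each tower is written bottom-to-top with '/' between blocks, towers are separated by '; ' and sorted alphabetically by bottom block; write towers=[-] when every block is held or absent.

towers=[C/E/D/A/B] holding=-

step 1 (pickup(B)): towers=[C/E/D/A] holding=B
step 2 (stack(B, A)): towers=[C/E/D/A/B] holding=-
step 3 (putdown(E)) [no-op]: towers=[C/E/D/A/B] holding=-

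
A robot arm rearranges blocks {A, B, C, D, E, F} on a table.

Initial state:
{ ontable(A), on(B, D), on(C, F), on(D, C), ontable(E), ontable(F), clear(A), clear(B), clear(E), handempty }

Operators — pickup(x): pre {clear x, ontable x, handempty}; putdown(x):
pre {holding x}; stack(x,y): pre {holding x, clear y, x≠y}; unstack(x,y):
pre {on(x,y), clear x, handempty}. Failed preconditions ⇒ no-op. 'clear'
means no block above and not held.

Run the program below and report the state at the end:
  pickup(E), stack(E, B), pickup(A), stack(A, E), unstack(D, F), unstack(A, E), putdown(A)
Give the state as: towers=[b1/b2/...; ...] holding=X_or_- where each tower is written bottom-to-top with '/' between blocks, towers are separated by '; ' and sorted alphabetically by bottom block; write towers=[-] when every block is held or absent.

step 1 (pickup(E)): towers=[A; F/C/D/B] holding=E
step 2 (stack(E, B)): towers=[A; F/C/D/B/E] holding=-
step 3 (pickup(A)): towers=[F/C/D/B/E] holding=A
step 4 (stack(A, E)): towers=[F/C/D/B/E/A] holding=-
step 5 (unstack(D, F)) [no-op]: towers=[F/C/D/B/E/A] holding=-
step 6 (unstack(A, E)): towers=[F/C/D/B/E] holding=A
step 7 (putdown(A)): towers=[A; F/C/D/B/E] holding=-

towers=[A; F/C/D/B/E] holding=-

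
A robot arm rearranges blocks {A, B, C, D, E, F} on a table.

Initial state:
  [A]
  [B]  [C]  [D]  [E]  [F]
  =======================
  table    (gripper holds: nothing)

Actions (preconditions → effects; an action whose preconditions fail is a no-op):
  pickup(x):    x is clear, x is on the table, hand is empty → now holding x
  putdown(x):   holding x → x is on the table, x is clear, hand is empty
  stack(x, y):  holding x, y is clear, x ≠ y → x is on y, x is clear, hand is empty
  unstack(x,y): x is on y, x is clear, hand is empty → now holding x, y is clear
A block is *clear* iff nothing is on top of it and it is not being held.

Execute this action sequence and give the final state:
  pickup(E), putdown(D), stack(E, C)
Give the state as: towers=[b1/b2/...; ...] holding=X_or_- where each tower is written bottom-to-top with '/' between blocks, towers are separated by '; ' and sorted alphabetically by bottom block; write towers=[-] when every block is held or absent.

towers=[B/A; C/E; D; F] holding=-

step 1 (pickup(E)): towers=[B/A; C; D; F] holding=E
step 2 (putdown(D)) [no-op]: towers=[B/A; C; D; F] holding=E
step 3 (stack(E, C)): towers=[B/A; C/E; D; F] holding=-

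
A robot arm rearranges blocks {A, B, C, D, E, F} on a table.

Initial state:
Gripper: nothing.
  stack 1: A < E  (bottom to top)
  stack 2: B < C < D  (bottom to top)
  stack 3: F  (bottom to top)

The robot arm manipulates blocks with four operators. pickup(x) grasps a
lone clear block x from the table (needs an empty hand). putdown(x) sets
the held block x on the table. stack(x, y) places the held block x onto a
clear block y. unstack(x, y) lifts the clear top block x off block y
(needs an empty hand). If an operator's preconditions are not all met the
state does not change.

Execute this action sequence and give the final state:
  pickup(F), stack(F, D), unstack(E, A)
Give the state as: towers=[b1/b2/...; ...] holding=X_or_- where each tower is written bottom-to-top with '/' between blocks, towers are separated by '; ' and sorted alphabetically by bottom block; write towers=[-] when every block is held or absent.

step 1 (pickup(F)): towers=[A/E; B/C/D] holding=F
step 2 (stack(F, D)): towers=[A/E; B/C/D/F] holding=-
step 3 (unstack(E, A)): towers=[A; B/C/D/F] holding=E

towers=[A; B/C/D/F] holding=E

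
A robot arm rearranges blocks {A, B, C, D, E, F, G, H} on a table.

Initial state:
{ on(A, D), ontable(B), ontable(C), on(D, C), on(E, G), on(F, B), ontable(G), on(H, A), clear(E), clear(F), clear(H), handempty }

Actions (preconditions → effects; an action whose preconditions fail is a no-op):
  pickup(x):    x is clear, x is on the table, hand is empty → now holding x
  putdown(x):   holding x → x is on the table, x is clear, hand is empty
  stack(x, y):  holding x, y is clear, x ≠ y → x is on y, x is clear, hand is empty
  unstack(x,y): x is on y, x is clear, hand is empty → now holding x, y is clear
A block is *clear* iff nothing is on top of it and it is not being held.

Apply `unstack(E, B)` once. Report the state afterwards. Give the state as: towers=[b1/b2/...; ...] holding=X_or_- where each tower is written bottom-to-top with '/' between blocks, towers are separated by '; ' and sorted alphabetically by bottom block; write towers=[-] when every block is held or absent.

before: towers=[B/F; C/D/A/H; G/E] holding=-
pre[unstack(E, B)]: on(E,B) fail, clear(E) ok, handempty ok
on(E,B) unmet → unstack(E, B) is a no-op
after:  towers=[B/F; C/D/A/H; G/E] holding=-

towers=[B/F; C/D/A/H; G/E] holding=-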